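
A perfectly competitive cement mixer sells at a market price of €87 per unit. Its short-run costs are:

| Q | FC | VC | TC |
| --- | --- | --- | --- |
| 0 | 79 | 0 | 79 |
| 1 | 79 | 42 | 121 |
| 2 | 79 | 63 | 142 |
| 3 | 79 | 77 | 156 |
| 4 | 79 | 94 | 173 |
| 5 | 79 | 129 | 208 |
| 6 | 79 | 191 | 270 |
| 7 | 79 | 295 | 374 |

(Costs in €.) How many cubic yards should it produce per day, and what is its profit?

Q = 6; profit = €252

Compute π = P·Q − TC at each output: Q=0: -79; Q=1: -34; Q=2: 32; Q=3: 105; Q=4: 175; Q=5: 227; Q=6: 252; Q=7: 235.
Profit is maximized at Q = 6. AVC there is 191/6 = €31.83 ≤ P, so producing beats shutting down (which would give -€79).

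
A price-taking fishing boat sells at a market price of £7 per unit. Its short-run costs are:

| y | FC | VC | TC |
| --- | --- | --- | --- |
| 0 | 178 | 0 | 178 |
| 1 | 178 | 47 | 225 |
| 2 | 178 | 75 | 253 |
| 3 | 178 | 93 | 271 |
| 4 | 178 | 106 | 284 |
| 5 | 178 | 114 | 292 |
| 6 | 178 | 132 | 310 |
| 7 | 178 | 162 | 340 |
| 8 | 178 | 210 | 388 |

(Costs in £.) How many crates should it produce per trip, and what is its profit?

y = 0 (shut down); profit = -£178

Profit at each row (π = 7y − TC): y=0: -178; y=1: -218; y=2: -239; y=3: -250; y=4: -256; y=5: -257; y=6: -268; y=7: -291; y=8: -332.
Profit is highest at y = 0. Equivalently, the lowest AVC in the table is 132/6 ≈ £22 at y = 6, and P = £7 falls below it — price never covers variable cost, so the firm shuts down and loses only its fixed cost.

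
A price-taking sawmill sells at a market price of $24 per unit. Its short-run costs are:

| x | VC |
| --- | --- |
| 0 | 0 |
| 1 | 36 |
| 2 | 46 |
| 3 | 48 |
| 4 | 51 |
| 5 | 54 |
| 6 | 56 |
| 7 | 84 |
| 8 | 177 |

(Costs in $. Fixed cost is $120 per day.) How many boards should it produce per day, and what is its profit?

Compute π = P·x − TC at each output: x=0: -120; x=1: -132; x=2: -118; x=3: -96; x=4: -75; x=5: -54; x=6: -32; x=7: -36; x=8: -105.
Profit is maximized at x = 6. AVC there is 56/6 = $9.33 ≤ P, so producing beats shutting down (which would give -$120).

x = 6; profit = -$32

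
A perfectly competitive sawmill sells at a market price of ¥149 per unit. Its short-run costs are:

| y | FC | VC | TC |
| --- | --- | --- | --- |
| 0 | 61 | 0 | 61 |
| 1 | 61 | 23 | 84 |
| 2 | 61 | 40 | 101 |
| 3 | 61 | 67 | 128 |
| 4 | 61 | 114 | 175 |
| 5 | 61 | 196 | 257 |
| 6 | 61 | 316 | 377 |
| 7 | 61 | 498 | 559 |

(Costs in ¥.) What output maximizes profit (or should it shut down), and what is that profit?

y = 6; profit = ¥517

Tabulate TR − TC: y=0: -61; y=1: 65; y=2: 197; y=3: 319; y=4: 421; y=5: 488; y=6: 517; y=7: 484.
Profit is maximized at y = 6. AVC there is 316/6 = ¥52.67 ≤ P, so producing beats shutting down (which would give -¥61).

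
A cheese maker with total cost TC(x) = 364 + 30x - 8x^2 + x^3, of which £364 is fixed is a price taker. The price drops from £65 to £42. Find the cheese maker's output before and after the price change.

Output falls from 7 to 6

AVC = 30 - 8x + x^2, minimized at x = 4 where min AVC = £14. MC = 30 - 16x + 3x^2.
At P = £65 ≥ min AVC, set P = MC on the rising branch: x = 7.
At P = £42 ≥ min AVC, set P = MC: x = 6. The firm stays open but cuts output.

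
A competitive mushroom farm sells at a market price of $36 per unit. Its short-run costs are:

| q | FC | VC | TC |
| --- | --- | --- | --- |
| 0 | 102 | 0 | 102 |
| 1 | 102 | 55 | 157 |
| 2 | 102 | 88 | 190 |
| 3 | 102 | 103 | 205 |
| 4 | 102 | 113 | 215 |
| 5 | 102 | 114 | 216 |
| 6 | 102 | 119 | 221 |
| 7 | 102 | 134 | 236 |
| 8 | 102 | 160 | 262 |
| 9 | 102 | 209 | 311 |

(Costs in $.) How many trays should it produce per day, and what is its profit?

Tabulate TR − TC: q=0: -102; q=1: -121; q=2: -118; q=3: -97; q=4: -71; q=5: -36; q=6: -5; q=7: 16; q=8: 26; q=9: 13.
Profit is maximized at q = 8. AVC there is 160/8 = $20 ≤ P, so producing beats shutting down (which would give -$102).

q = 8; profit = $26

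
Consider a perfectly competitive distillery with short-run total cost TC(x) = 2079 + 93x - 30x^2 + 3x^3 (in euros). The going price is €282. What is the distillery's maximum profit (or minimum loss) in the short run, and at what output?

Profit = -€135 at x = 9

AVC = 93 - 30x + 3x^2; min AVC = €18 at x = 5. Since P = €282 ≥ min AVC, the firm produces.
MC = 93 - 60x + 9x^2. Setting P = MC and taking the root on the rising branch gives x* = 9.
TR = 282·9 = 2538. TC = 2079 + 594 = 2673. Profit = 2538 − 2673 = -€135.
Shutting down would mean losing the fixed cost of €2079, so operating at a loss of €135 is better by €1944.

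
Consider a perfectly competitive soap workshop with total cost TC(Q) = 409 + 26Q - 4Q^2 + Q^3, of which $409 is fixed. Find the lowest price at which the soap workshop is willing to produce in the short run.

The shutdown price is the minimum of AVC. VC = 26Q - 4Q^2 + Q^3, so AVC = 26 - 4Q + Q^2.
At the minimum of AVC, MC = AVC. MC = 26 - 8Q + 3Q^2; setting MC = AVC gives 2Q^2 - 4Q = 0, so Q = 2. min AVC = 22.
So the shutdown price is $22.

$22 per unit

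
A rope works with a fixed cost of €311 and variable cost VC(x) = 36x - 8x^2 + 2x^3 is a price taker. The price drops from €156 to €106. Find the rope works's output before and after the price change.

MC = 36 - 16x + 6x^2; the shutdown threshold is min AVC = €28 (at x = 2).
With P = €156 above the shutdown price, P = MC gives x = 6.
At P = €106 ≥ min AVC, set P = MC: x = 5. The firm stays open but cuts output.

Output falls from 6 to 5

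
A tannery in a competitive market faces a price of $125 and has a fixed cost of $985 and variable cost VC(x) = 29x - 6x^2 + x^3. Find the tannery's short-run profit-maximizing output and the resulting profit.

AVC = 29 - 6x + x^2 has its minimum $20 at x = 3; price $125 clears that bar, so the firm operates.
MC = 29 - 12x + 3x^2. Setting P = MC and taking the root on the rising branch gives x* = 8.
TR = 125·8 = 1000. TC = 985 + 360 = 1345. Profit = 1000 − 1345 = -$345.
Shutting down would mean losing the fixed cost of $985, so operating at a loss of $345 is better by $640.

Profit = -$345 at x = 8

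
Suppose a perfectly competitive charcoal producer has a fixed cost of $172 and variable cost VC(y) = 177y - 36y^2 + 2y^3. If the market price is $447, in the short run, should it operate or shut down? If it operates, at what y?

Produce at y = 15

Strip out fixed cost: VC = 177y - 36y^2 + 2y^3. Then AVC = 177 - 36y + 2y^2 and MC = 177 - 72y + 6y^2.
The AVC parabola has its vertex at y = 36/4 = 9, where AVC = 177 - 36·9 + 2·9^2 = $15.
P = $447 exceeds min AVC = $15, so the firm stays open.
P = MC gives -270 - 72y + 6y^2 = 0, with roots -3 and 15. Take the larger (rising MC): y* = 15.
Check: AVC at y = 15 is $87 ≤ P, so revenue covers variable cost.
Profit = P·y − TC = 447·15 − 1477 = $5228.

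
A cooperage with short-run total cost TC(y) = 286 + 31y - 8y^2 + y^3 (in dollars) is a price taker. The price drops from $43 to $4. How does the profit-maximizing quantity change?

Output falls from 6 to 0 (the firm shuts down)

AVC = 31 - 8y + y^2, minimized at y = 4 where min AVC = $15. MC = 31 - 16y + 3y^2.
At P = $43 ≥ min AVC, set P = MC on the rising branch: y = 6.
At P = $4 < min AVC = $15, price no longer covers variable cost at any output, so the firm shuts down: y = 0.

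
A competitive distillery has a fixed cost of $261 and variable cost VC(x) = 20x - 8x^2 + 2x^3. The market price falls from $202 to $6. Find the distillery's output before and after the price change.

MC = 20 - 16x + 6x^2; the shutdown threshold is min AVC = $12 (at x = 2).
With P = $202 above the shutdown price, P = MC gives x = 7.
At P = $6 < min AVC = $12, price no longer covers variable cost at any output, so the firm shuts down: x = 0.

Output falls from 7 to 0 (the firm shuts down)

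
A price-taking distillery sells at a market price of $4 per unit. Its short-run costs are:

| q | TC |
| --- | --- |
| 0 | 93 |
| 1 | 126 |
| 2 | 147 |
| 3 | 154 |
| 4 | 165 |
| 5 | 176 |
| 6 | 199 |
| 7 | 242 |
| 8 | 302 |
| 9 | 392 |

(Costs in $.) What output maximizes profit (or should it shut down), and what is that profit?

q = 0 (shut down); profit = -$93

Tabulate TR − TC: q=0: -93; q=1: -122; q=2: -139; q=3: -142; q=4: -149; q=5: -156; q=6: -175; q=7: -214; q=8: -270; q=9: -356.
Profit is highest at q = 0. Equivalently, the lowest AVC in the table is 83/5 ≈ $16.60 at q = 5, and P = $4 falls below it — price never covers variable cost, so the firm shuts down and loses only its fixed cost.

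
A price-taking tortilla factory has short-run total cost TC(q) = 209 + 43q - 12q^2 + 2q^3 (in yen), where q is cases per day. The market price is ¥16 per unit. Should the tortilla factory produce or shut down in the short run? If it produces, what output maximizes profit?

Shut down

From TC, MC = TC'(q) = 43 - 24q + 6q^2 and AVC = VC/q = 43 - 12q + 2q^2.
The AVC parabola has its vertex at q = 12/4 = 3, where AVC = 43 - 12·3 + 2·3^2 = ¥25.
P = ¥16 lies below min AVC = ¥25; no output level covers variable cost.
Best response: produce nothing and absorb the ¥209 fixed cost.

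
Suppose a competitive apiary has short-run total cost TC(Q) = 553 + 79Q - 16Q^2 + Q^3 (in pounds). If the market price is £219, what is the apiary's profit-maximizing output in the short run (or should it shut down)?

Produce at Q = 14

From TC, MC = TC'(Q) = 79 - 32Q + 3Q^2 and AVC = VC/Q = 79 - 16Q + Q^2.
AVC hits its minimum where MC = AVC, at Q = 8, giving min AVC = 79 - 16·8 + 8^2 = £15.
Since P = £219 ≥ min AVC = £15, price covers variable cost and the firm should produce.
Solving P = MC: -140 - 32Q + 3Q^2 = 0 ⇒ Q = -10/3 or 14. On the upward-sloping branch, Q* = 14.
Check: AVC at Q = 14 is £51 ≤ P, so revenue covers variable cost.
Profit = P·Q − TC = 219·14 − 1267 = £1799.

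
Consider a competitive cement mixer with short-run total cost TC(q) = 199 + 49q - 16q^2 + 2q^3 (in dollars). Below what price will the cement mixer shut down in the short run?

Short-run supply begins at min AVC. From VC = 49q - 16q^2 + 2q^3, AVC = 49 - 16q + 2q^2.
At the minimum of AVC, MC = AVC. MC = 49 - 32q + 6q^2; setting MC = AVC gives 4q^2 - 16q = 0, so q = 4. min AVC = 17.
So the shutdown price is $17.

$17 per unit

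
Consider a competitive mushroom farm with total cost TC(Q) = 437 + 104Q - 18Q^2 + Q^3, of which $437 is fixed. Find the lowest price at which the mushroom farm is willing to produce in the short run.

The firm shuts down when price falls below the minimum of average variable cost. AVC = VC/Q = 104 - 18Q + Q^2.
dAVC/dQ = -18 + 2Q = 0 gives Q = 9. min AVC = 104 - 18·9 + 9^2 = 23.
For P < $23 the firm produces nothing.

$23 per unit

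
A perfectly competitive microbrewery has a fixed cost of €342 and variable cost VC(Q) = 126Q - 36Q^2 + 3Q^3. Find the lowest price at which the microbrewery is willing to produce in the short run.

€18 per unit

The shutdown price is the minimum of AVC. VC = 126Q - 36Q^2 + 3Q^3, so AVC = 126 - 36Q + 3Q^2.
At the minimum of AVC, MC = AVC. MC = 126 - 72Q + 9Q^2; setting MC = AVC gives 6Q^2 - 36Q = 0, so Q = 6. min AVC = 18.
So the shutdown price is €18.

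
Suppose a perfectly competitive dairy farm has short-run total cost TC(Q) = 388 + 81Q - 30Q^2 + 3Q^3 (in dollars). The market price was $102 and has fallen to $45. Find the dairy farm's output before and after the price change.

MC = 81 - 60Q + 9Q^2; the shutdown threshold is min AVC = $6 (at Q = 5).
At P = $102 ≥ min AVC, set P = MC on the rising branch: Q = 7.
At P = $45 ≥ min AVC, set P = MC: Q = 6. The firm stays open but cuts output.

Output falls from 7 to 6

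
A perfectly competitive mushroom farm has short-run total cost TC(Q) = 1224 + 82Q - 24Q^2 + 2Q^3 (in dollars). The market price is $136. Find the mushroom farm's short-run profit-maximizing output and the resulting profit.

AVC = 82 - 24Q + 2Q^2 has its minimum $10 at Q = 6; price $136 clears that bar, so the firm operates.
With MC = 82 - 48Q + 6Q^2, P = MC on the upward-sloping part at Q* = 9.
TR = 136·9 = 1224. TC = 1224 + 252 = 1476. Profit = 1224 − 1476 = -$252.
By producing, the firm covers all variable cost plus $972 of fixed cost; shutting down would lose the full $1224.

Profit = -$252 at Q = 9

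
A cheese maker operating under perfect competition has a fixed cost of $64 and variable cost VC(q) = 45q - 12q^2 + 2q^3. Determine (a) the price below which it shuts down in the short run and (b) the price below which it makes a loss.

Shutdown price = $27; break-even price = $45

AVC = 45 - 12q + 2q^2; minimized at q = 3, giving min AVC = $27. That is the shutdown price.
ATC = 64/q + 45 - 12q + 2q^2. Setting dATC/dq = −64/q^2 − 12 + 4q = 0 gives q = 4 (since 4·4^3 − 12·4^2 = 64).
min ATC = 64/4 + 45 − 12·4 + 2·4^2 = $45. That is the break-even price.
For $27 ≤ P < $45 the firm produces at a loss; below $27 it shuts down.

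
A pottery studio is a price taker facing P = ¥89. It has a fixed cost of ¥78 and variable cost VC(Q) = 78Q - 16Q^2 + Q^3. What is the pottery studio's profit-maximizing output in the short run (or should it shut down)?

Produce at Q = 11

Variable cost is VC = 78Q - 16Q^2 + Q^3, so AVC = VC/Q = 78 - 16Q + Q^2 and MC = dTC/dQ = 78 - 32Q + 3Q^2.
AVC is minimized where dAVC/dQ = -16 + 2Q = 0, at Q = 8; min AVC = 78 - 16·8 + 8^2 = ¥14.
Because ¥89 ≥ ¥14, revenue can cover variable cost; the firm operates.
Solving P = MC: -11 - 32Q + 3Q^2 = 0 ⇒ Q = -1/3 or 11. On the upward-sloping branch, Q* = 11.
Check: AVC at Q = 11 is ¥23 ≤ P, so revenue covers variable cost.
Profit = P·Q − TC = 89·11 − 331 = ¥648.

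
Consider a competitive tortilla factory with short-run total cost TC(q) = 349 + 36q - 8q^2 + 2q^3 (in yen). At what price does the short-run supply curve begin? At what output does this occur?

The firm shuts down when price falls below the minimum of average variable cost. AVC = VC/q = 36 - 8q + 2q^2.
dAVC/dq = -8 + 4q = 0 gives q = 2. min AVC = 36 - 8·2 + 2·2^2 = 28.
The firm shuts down for any P below ¥28.

¥28 per unit, at q = 2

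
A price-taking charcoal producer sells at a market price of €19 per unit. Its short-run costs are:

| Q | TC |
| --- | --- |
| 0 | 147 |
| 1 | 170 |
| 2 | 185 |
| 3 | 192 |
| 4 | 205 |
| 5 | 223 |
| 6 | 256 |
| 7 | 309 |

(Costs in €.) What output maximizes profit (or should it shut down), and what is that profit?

Q = 5; profit = -€128

Compute π = P·Q − TC at each output: Q=0: -147; Q=1: -151; Q=2: -147; Q=3: -135; Q=4: -129; Q=5: -128; Q=6: -142; Q=7: -176.
Profit is maximized at Q = 5. AVC there is 76/5 = €15.20 ≤ P, so producing beats shutting down (which would give -€147).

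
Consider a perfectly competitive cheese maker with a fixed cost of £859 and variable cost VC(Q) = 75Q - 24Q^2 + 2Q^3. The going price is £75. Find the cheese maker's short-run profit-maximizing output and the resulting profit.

AVC = 75 - 24Q + 2Q^2 has its minimum £3 at Q = 6; price £75 clears that bar, so the firm operates.
MC = 75 - 48Q + 6Q^2. Setting P = MC and taking the root on the rising branch gives Q* = 8.
TR = 75·8 = 600. TC = 859 + 88 = 947. Profit = 600 − 947 = -£347.
That loss of £347 beats the £859 the firm would lose by shutting down; producing recovers £512 of fixed cost.

Profit = -£347 at Q = 8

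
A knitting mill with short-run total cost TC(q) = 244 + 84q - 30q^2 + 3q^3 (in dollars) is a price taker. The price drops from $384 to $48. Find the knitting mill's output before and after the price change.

Output falls from 10 to 6

MC = 84 - 60q + 9q^2; the shutdown threshold is min AVC = $9 (at q = 5).
At P = $384 ≥ min AVC, set P = MC on the rising branch: q = 10.
At P = $48 ≥ min AVC, set P = MC: q = 6. The firm stays open but cuts output.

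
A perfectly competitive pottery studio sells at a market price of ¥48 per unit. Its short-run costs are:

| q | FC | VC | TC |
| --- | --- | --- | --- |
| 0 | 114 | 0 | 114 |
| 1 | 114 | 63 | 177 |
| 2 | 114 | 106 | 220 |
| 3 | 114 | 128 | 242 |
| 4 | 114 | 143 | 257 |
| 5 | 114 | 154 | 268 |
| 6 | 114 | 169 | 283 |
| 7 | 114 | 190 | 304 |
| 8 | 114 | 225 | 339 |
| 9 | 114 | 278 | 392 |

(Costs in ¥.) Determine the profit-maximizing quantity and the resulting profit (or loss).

Compute π = P·q − TC at each output: q=0: -114; q=1: -129; q=2: -124; q=3: -98; q=4: -65; q=5: -28; q=6: 5; q=7: 32; q=8: 45; q=9: 40.
Profit is maximized at q = 8. AVC there is 225/8 = ¥28.12 ≤ P, so producing beats shutting down (which would give -¥114).

q = 8; profit = ¥45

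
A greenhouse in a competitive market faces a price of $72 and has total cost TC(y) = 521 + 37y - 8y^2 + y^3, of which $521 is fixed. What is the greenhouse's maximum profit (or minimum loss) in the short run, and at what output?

Profit = -$227 at y = 7

AVC = 37 - 8y + y^2 has its minimum $21 at y = 4; price $72 clears that bar, so the firm operates.
With MC = 37 - 16y + 3y^2, P = MC on the upward-sloping part at y* = 7.
TR = 72·7 = 504. TC = 521 + 210 = 731. Profit = 504 − 731 = -$227.
Shutting down would mean losing the fixed cost of $521, so operating at a loss of $227 is better by $294.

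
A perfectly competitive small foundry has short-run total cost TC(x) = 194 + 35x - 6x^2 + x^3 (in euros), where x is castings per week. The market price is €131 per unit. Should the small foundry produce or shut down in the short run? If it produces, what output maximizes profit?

From TC, MC = TC'(x) = 35 - 12x + 3x^2 and AVC = VC/x = 35 - 6x + x^2.
AVC hits its minimum where MC = AVC, at x = 3, giving min AVC = 35 - 6·3 + 3^2 = €26.
Because €131 ≥ €26, revenue can cover variable cost; the firm operates.
P = MC gives -96 - 12x + 3x^2 = 0, with roots -4 and 8. Take the larger (rising MC): x* = 8.
Check: AVC at x = 8 is €51 ≤ P, so revenue covers variable cost.
Profit = P·x − TC = 131·8 − 602 = €446.

Produce at x = 8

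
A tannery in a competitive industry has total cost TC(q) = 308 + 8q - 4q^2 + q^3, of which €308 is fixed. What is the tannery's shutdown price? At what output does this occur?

€4 per unit, at q = 2

Short-run supply begins at min AVC. From VC = 8q - 4q^2 + q^3, AVC = 8 - 4q + q^2.
dAVC/dq = -4 + 2q = 0 gives q = 2. min AVC = 8 - 4·2 + 2^2 = 4.
For P < €4 the firm produces nothing.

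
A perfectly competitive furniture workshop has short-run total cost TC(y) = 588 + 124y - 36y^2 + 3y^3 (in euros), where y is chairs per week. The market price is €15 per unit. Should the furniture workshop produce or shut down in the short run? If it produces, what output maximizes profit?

Shut down

Variable cost is VC = 124y - 36y^2 + 3y^3, so AVC = VC/y = 124 - 36y + 3y^2 and MC = dTC/dy = 124 - 72y + 9y^2.
The AVC parabola has its vertex at y = 36/6 = 6, where AVC = 124 - 36·6 + 3·6^2 = €16.
Since P = €15 < min AVC = €16, price fails to cover variable cost at any output.
The firm minimizes its loss by shutting down and losing only its fixed cost of €588.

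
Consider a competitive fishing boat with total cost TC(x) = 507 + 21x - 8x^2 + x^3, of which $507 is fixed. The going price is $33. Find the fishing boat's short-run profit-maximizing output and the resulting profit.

AVC = 21 - 8x + x^2 has its minimum $5 at x = 4; price $33 clears that bar, so the firm operates.
With MC = 21 - 16x + 3x^2, P = MC on the upward-sloping part at x* = 6.
TR = 33·6 = 198. TC = 507 + 54 = 561. Profit = 198 − 561 = -$363.
That loss of $363 beats the $507 the firm would lose by shutting down; producing recovers $144 of fixed cost.

Profit = -$363 at x = 6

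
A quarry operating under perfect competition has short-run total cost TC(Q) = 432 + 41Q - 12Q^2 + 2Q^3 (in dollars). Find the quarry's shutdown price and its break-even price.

AVC = 41 - 12Q + 2Q^2; minimized at Q = 3, giving min AVC = $23. That is the shutdown price.
ATC = 432/Q + 41 - 12Q + 2Q^2. Setting dATC/dQ = −432/Q^2 − 12 + 4Q = 0 gives Q = 6 (since 4·6^3 − 12·6^2 = 432).
min ATC = 432/6 + 41 − 12·6 + 2·6^2 = $113. That is the break-even price.
Between these two prices the firm operates at a loss; above $113 it earns a profit.

Shutdown price = $23; break-even price = $113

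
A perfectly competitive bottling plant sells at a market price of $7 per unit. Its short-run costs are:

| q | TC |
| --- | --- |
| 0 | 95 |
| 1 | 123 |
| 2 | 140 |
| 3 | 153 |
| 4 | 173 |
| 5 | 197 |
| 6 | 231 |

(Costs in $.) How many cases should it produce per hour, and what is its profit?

Profit at each row (π = 7q − TC): q=0: -95; q=1: -116; q=2: -126; q=3: -132; q=4: -145; q=5: -162; q=6: -189.
Profit is highest at q = 0. Equivalently, the lowest AVC in the table is 58/3 ≈ $19.33 at q = 3, and P = $7 falls below it — price never covers variable cost, so the firm shuts down and loses only its fixed cost.

q = 0 (shut down); profit = -$95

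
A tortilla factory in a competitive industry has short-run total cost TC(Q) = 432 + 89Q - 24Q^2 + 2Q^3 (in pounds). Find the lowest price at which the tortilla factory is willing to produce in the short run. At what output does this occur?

£17 per unit, at Q = 6

The firm shuts down when price falls below the minimum of average variable cost. AVC = VC/Q = 89 - 24Q + 2Q^2.
dAVC/dQ = -24 + 4Q = 0 gives Q = 6. min AVC = 89 - 24·6 + 2·6^2 = 17.
So the shutdown price is £17.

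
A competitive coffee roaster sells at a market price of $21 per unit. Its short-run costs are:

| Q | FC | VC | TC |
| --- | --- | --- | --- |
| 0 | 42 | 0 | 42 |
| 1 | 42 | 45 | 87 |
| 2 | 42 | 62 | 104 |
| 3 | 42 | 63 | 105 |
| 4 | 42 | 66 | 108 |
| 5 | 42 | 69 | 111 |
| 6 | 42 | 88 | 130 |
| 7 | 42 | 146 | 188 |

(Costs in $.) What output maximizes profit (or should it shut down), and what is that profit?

Tabulate TR − TC: Q=0: -42; Q=1: -66; Q=2: -62; Q=3: -42; Q=4: -24; Q=5: -6; Q=6: -4; Q=7: -41.
Profit is maximized at Q = 6. AVC there is 88/6 = $14.67 ≤ P, so producing beats shutting down (which would give -$42).

Q = 6; profit = -$4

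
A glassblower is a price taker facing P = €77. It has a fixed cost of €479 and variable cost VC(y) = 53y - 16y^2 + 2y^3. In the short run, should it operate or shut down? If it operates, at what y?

Variable cost is VC = 53y - 16y^2 + 2y^3, so AVC = VC/y = 53 - 16y + 2y^2 and MC = dTC/dy = 53 - 32y + 6y^2.
AVC hits its minimum where MC = AVC, at y = 4, giving min AVC = 53 - 16·4 + 2·4^2 = €21.
P = €77 exceeds min AVC = €21, so the firm stays open.
Solving P = MC: -24 - 32y + 6y^2 = 0 ⇒ y = -2/3 or 6. On the upward-sloping branch, y* = 6.
Check: AVC at y = 6 is €29 ≤ P, so revenue covers variable cost.
Profit = P·y − TC = 77·6 − 653 = -€191, a loss, but smaller than the €479 fixed cost the firm would lose by shutting down.

Produce at y = 6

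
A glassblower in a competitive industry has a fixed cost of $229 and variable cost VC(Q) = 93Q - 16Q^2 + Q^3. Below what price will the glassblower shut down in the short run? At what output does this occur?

Short-run supply begins at min AVC. From VC = 93Q - 16Q^2 + Q^3, AVC = 93 - 16Q + Q^2.
At the minimum of AVC, MC = AVC. MC = 93 - 32Q + 3Q^2; setting MC = AVC gives 2Q^2 - 16Q = 0, so Q = 8. min AVC = 29.
The firm shuts down for any P below $29.

$29 per unit, at Q = 8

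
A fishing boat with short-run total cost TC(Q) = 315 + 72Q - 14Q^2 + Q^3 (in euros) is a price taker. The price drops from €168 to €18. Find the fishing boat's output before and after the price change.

Output falls from 12 to 0 (the firm shuts down)

AVC = 72 - 14Q + Q^2, minimized at Q = 7 where min AVC = €23. MC = 72 - 28Q + 3Q^2.
With P = €168 above the shutdown price, P = MC gives Q = 12.
At P = €18 < min AVC = €23, price no longer covers variable cost at any output, so the firm shuts down: Q = 0.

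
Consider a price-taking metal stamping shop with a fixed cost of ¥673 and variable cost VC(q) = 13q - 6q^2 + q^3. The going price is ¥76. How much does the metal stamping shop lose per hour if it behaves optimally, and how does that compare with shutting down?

AVC = 13 - 6q + q^2; min AVC = ¥4 at q = 3. Since P = ¥76 ≥ min AVC, the firm produces.
MC = 13 - 12q + 3q^2. Setting P = MC and taking the root on the rising branch gives q* = 7.
TR = 76·7 = 532. TC = 673 + 140 = 813. Profit = 532 − 813 = -¥281.
Shutting down would mean losing the fixed cost of ¥673, so operating at a loss of ¥281 is better by ¥392.

Profit = -¥281 at q = 7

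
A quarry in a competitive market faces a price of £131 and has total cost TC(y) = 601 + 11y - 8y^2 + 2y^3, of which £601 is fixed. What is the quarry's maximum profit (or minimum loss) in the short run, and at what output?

AVC = 11 - 8y + 2y^2 has its minimum £3 at y = 2; price £131 clears that bar, so the firm operates.
MC = 11 - 16y + 6y^2. Setting P = MC and taking the root on the rising branch gives y* = 6.
TR = 131·6 = 786. TC = 601 + 210 = 811. Profit = 786 − 811 = -£25.
That loss of £25 beats the £601 the firm would lose by shutting down; producing recovers £576 of fixed cost.

Profit = -£25 at y = 6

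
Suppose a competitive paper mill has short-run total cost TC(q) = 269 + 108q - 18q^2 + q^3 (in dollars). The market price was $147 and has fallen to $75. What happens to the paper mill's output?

Output falls from 13 to 11

MC = 108 - 36q + 3q^2; the shutdown threshold is min AVC = $27 (at q = 9).
With P = $147 above the shutdown price, P = MC gives q = 13.
At P = $75 ≥ min AVC, set P = MC: q = 11. The firm stays open but cuts output.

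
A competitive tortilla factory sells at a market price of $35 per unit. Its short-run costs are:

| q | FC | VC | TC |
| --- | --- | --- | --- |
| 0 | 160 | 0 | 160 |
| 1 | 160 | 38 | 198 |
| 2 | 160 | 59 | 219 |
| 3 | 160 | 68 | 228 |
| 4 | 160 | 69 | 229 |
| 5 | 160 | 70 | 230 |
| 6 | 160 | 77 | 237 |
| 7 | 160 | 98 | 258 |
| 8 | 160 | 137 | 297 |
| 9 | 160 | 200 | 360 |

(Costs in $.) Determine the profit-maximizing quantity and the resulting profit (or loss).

q = 7; profit = -$13

Profit at each row (π = 35q − TC): q=0: -160; q=1: -163; q=2: -149; q=3: -123; q=4: -89; q=5: -55; q=6: -27; q=7: -13; q=8: -17; q=9: -45.
Profit is maximized at q = 7. AVC there is 98/7 = $14 ≤ P, so producing beats shutting down (which would give -$160).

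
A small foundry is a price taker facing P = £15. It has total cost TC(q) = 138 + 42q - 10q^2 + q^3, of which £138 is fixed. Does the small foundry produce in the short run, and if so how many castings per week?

From TC, MC = TC'(q) = 42 - 20q + 3q^2 and AVC = VC/q = 42 - 10q + q^2.
The AVC parabola has its vertex at q = 10/2 = 5, where AVC = 42 - 10·5 + 5^2 = £17.
With P < min AVC (£15 < £17), every unit sold adds to the loss.
Best response: produce nothing and absorb the £138 fixed cost.

Shut down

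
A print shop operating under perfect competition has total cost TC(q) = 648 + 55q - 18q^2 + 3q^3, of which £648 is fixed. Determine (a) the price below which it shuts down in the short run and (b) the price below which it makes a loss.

Shutdown price = £28; break-even price = £163

Shutdown price = min AVC. AVC = 55 - 18q + 3q^2, with vertex at q = 3 and minimum £28.
ATC = 648/q + 55 - 18q + 3q^2. Setting dATC/dq = −648/q^2 − 18 + 6q = 0 gives q = 6 (since 6·6^3 − 18·6^2 = 648).
min ATC = 648/6 + 55 − 18·6 + 3·6^2 = £163. That is the break-even price.
For £28 ≤ P < £163 the firm produces at a loss; below £28 it shuts down.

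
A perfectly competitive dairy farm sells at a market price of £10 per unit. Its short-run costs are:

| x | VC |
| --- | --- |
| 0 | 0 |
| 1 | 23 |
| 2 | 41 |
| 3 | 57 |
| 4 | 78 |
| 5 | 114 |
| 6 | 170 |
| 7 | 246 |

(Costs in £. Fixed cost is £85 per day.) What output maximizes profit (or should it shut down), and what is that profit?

x = 0 (shut down); profit = -£85

Profit at each row (π = 10x − TC): x=0: -85; x=1: -98; x=2: -106; x=3: -112; x=4: -123; x=5: -149; x=6: -195; x=7: -261.
Profit is highest at x = 0. Equivalently, the lowest AVC in the table is 57/3 ≈ £19 at x = 3, and P = £10 falls below it — price never covers variable cost, so the firm shuts down and loses only its fixed cost.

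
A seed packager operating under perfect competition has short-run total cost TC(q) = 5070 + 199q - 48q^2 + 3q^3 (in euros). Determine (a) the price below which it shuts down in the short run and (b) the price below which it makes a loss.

AVC = 199 - 48q + 3q^2; minimized at q = 8, giving min AVC = €7. That is the shutdown price.
ATC = 5070/q + 199 - 48q + 3q^2. Setting dATC/dq = −5070/q^2 − 48 + 6q = 0 gives q = 13 (since 6·13^3 − 48·13^2 = 5070).
min ATC = 5070/13 + 199 − 48·13 + 3·13^2 = €472. That is the break-even price.
Between these two prices the firm operates at a loss; above €472 it earns a profit.

Shutdown price = €7; break-even price = €472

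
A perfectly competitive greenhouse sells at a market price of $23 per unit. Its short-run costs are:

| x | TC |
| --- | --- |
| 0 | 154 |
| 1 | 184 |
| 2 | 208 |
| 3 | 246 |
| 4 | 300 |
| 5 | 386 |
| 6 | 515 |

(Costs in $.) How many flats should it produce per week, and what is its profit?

x = 0 (shut down); profit = -$154

Compute π = P·x − TC at each output: x=0: -154; x=1: -161; x=2: -162; x=3: -177; x=4: -208; x=5: -271; x=6: -377.
Profit is highest at x = 0. Equivalently, the lowest AVC in the table is 54/2 ≈ $27 at x = 2, and P = $23 falls below it — price never covers variable cost, so the firm shuts down and loses only its fixed cost.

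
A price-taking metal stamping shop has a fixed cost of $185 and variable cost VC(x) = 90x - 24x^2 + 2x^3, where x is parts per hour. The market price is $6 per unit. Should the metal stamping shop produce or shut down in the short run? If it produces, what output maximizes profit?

Strip out fixed cost: VC = 90x - 24x^2 + 2x^3. Then AVC = 90 - 24x + 2x^2 and MC = 90 - 48x + 6x^2.
The AVC parabola has its vertex at x = 24/4 = 6, where AVC = 90 - 24·6 + 2·6^2 = $18.
With P < min AVC ($6 < $18), every unit sold adds to the loss.
Best response: produce nothing and absorb the $185 fixed cost.

Shut down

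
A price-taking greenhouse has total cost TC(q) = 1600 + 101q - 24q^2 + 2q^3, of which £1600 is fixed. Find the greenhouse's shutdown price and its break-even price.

Shutdown price = £29; break-even price = £221

Shutdown price = min AVC. AVC = 101 - 24q + 2q^2, with vertex at q = 6 and minimum £29.
ATC = 1600/q + 101 - 24q + 2q^2. Setting dATC/dq = −1600/q^2 − 24 + 4q = 0 gives q = 10 (since 4·10^3 − 24·10^2 = 1600).
min ATC = 1600/10 + 101 − 24·10 + 2·10^2 = £221. That is the break-even price.
For £29 ≤ P < £221 the firm produces at a loss; below £29 it shuts down.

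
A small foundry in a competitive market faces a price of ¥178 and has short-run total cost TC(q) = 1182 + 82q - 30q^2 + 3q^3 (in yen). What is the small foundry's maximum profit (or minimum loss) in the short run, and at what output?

AVC = 82 - 30q + 3q^2 has its minimum ¥7 at q = 5; price ¥178 clears that bar, so the firm operates.
With MC = 82 - 60q + 9q^2, P = MC on the upward-sloping part at q* = 8.
TR = 178·8 = 1424. TC = 1182 + 272 = 1454. Profit = 1424 − 1454 = -¥30.
That loss of ¥30 beats the ¥1182 the firm would lose by shutting down; producing recovers ¥1152 of fixed cost.

Profit = -¥30 at q = 8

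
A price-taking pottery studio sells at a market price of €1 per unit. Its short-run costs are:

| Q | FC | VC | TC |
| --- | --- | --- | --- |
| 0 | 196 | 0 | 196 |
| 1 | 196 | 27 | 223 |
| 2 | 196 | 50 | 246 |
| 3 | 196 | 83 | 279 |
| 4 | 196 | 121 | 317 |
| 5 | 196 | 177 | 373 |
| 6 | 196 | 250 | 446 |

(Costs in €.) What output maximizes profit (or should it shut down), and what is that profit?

Q = 0 (shut down); profit = -€196

Tabulate TR − TC: Q=0: -196; Q=1: -222; Q=2: -244; Q=3: -276; Q=4: -313; Q=5: -368; Q=6: -440.
Profit is highest at Q = 0. Equivalently, the lowest AVC in the table is 50/2 ≈ €25 at Q = 2, and P = €1 falls below it — price never covers variable cost, so the firm shuts down and loses only its fixed cost.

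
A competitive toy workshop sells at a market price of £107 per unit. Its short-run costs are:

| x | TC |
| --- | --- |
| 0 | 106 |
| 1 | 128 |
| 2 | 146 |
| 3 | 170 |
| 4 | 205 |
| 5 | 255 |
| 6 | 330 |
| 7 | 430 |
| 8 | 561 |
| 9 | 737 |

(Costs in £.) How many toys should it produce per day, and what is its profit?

Tabulate TR − TC: x=0: -106; x=1: -21; x=2: 68; x=3: 151; x=4: 223; x=5: 280; x=6: 312; x=7: 319; x=8: 295; x=9: 226.
Profit is maximized at x = 7. AVC there is 324/7 = £46.29 ≤ P, so producing beats shutting down (which would give -£106).

x = 7; profit = £319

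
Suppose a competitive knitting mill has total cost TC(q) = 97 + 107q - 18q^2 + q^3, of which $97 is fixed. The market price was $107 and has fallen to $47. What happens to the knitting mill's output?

Output falls from 12 to 10

MC = 107 - 36q + 3q^2; the shutdown threshold is min AVC = $26 (at q = 9).
With P = $107 above the shutdown price, P = MC gives q = 12.
At P = $47 ≥ min AVC, set P = MC: q = 10. The firm stays open but cuts output.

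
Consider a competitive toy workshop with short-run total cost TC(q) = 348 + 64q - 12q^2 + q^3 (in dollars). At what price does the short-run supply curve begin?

$28 per unit

The shutdown price is the minimum of AVC. VC = 64q - 12q^2 + q^3, so AVC = 64 - 12q + q^2.
At the minimum of AVC, MC = AVC. MC = 64 - 24q + 3q^2; setting MC = AVC gives 2q^2 - 12q = 0, so q = 6. min AVC = 28.
So the shutdown price is $28.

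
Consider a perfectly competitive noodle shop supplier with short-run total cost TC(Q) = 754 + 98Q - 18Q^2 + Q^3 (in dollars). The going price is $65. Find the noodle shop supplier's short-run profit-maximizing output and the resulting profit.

AVC = 98 - 18Q + Q^2 has its minimum $17 at Q = 9; price $65 clears that bar, so the firm operates.
With MC = 98 - 36Q + 3Q^2, P = MC on the upward-sloping part at Q* = 11.
TR = 65·11 = 715. TC = 754 + 231 = 985. Profit = 715 − 985 = -$270.
That loss of $270 beats the $754 the firm would lose by shutting down; producing recovers $484 of fixed cost.

Profit = -$270 at Q = 11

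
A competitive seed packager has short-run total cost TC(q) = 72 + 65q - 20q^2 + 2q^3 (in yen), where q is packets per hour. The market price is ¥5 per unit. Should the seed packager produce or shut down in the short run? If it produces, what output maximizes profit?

From TC, MC = TC'(q) = 65 - 40q + 6q^2 and AVC = VC/q = 65 - 20q + 2q^2.
AVC is minimized where dAVC/dq = -20 + 4q = 0, at q = 5; min AVC = 65 - 20·5 + 2·5^2 = ¥15.
Since P = ¥5 < min AVC = ¥15, price fails to cover variable cost at any output.
The firm minimizes its loss by shutting down and losing only its fixed cost of ¥72.

Shut down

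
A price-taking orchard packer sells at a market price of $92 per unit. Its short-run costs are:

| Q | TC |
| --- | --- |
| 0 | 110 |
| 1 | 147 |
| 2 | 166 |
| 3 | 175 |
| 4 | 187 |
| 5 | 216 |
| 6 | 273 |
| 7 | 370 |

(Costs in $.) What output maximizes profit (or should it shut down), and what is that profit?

Q = 6; profit = $279

Tabulate TR − TC: Q=0: -110; Q=1: -55; Q=2: 18; Q=3: 101; Q=4: 181; Q=5: 244; Q=6: 279; Q=7: 274.
Profit is maximized at Q = 6. AVC there is 163/6 = $27.17 ≤ P, so producing beats shutting down (which would give -$110).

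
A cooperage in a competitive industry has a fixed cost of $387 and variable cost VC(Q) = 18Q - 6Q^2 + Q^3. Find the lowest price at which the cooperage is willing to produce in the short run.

Short-run supply begins at min AVC. From VC = 18Q - 6Q^2 + Q^3, AVC = 18 - 6Q + Q^2.
At the minimum of AVC, MC = AVC. MC = 18 - 12Q + 3Q^2; setting MC = AVC gives 2Q^2 - 6Q = 0, so Q = 3. min AVC = 9.
The firm shuts down for any P below $9.

$9 per unit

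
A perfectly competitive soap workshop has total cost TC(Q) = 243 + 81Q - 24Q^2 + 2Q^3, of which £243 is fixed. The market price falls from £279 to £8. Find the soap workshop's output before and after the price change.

Output falls from 11 to 0 (the firm shuts down)

AVC = 81 - 24Q + 2Q^2, minimized at Q = 6 where min AVC = £9. MC = 81 - 48Q + 6Q^2.
With P = £279 above the shutdown price, P = MC gives Q = 11.
At P = £8 < min AVC = £9, price no longer covers variable cost at any output, so the firm shuts down: Q = 0.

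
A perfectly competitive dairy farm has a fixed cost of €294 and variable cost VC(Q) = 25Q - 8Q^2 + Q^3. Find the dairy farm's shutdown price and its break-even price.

Shutdown price = min AVC. AVC = 25 - 8Q + Q^2, with vertex at Q = 4 and minimum €9.
ATC = 294/Q + 25 - 8Q + Q^2. Setting dATC/dQ = −294/Q^2 − 8 + 2Q = 0 gives Q = 7 (since 2·7^3 − 8·7^2 = 294).
min ATC = 294/7 + 25 − 8·7 + 7^2 = €60. That is the break-even price.
For €9 ≤ P < €60 the firm produces at a loss; below €9 it shuts down.

Shutdown price = €9; break-even price = €60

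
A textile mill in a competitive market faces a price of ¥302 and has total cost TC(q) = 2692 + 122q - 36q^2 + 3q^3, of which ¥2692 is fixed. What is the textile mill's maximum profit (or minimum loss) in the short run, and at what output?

Profit = -¥292 at q = 10

AVC = 122 - 36q + 3q^2 has its minimum ¥14 at q = 6; price ¥302 clears that bar, so the firm operates.
With MC = 122 - 72q + 9q^2, P = MC on the upward-sloping part at q* = 10.
TR = 302·10 = 3020. TC = 2692 + 620 = 3312. Profit = 3020 − 3312 = -¥292.
By producing, the firm covers all variable cost plus ¥2400 of fixed cost; shutting down would lose the full ¥2692.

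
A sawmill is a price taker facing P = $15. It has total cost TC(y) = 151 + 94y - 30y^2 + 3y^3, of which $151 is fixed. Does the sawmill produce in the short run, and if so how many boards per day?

Shut down

Strip out fixed cost: VC = 94y - 30y^2 + 3y^3. Then AVC = 94 - 30y + 3y^2 and MC = 94 - 60y + 9y^2.
The AVC parabola has its vertex at y = 30/6 = 5, where AVC = 94 - 30·5 + 3·5^2 = $19.
P = $15 lies below min AVC = $19; no output level covers variable cost.
Shutting down limits the loss to fixed cost, $151.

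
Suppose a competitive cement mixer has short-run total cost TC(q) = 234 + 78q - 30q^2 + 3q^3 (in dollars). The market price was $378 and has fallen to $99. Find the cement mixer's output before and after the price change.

AVC = 78 - 30q + 3q^2, minimized at q = 5 where min AVC = $3. MC = 78 - 60q + 9q^2.
At P = $378 ≥ min AVC, set P = MC on the rising branch: q = 10.
At P = $99 ≥ min AVC, set P = MC: q = 7. The firm stays open but cuts output.

Output falls from 10 to 7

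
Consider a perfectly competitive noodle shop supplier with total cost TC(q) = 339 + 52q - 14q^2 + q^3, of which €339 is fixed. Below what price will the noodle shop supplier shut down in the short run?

The shutdown price is the minimum of AVC. VC = 52q - 14q^2 + q^3, so AVC = 52 - 14q + q^2.
dAVC/dq = -14 + 2q = 0 gives q = 7. min AVC = 52 - 14·7 + 7^2 = 3.
So the shutdown price is €3.

€3 per unit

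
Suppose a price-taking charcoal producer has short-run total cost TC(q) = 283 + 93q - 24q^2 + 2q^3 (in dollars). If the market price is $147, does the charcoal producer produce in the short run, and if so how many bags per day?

Produce at q = 9

Strip out fixed cost: VC = 93q - 24q^2 + 2q^3. Then AVC = 93 - 24q + 2q^2 and MC = 93 - 48q + 6q^2.
AVC hits its minimum where MC = AVC, at q = 6, giving min AVC = 93 - 24·6 + 2·6^2 = $21.
P = $147 exceeds min AVC = $21, so the firm stays open.
P = MC gives -54 - 48q + 6q^2 = 0, with roots -1 and 9. Take the larger (rising MC): q* = 9.
Check: AVC at q = 9 is $39 ≤ P, so revenue covers variable cost.
Profit = P·q − TC = 147·9 − 634 = $689.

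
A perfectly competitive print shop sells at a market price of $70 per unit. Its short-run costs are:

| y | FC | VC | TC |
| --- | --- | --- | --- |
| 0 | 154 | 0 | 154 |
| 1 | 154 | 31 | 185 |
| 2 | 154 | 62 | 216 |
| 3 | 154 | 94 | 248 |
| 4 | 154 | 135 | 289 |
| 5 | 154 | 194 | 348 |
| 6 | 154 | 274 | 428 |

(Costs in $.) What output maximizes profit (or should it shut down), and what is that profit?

y = 5; profit = $2

Compute π = P·y − TC at each output: y=0: -154; y=1: -115; y=2: -76; y=3: -38; y=4: -9; y=5: 2; y=6: -8.
Profit is maximized at y = 5. AVC there is 194/5 = $38.80 ≤ P, so producing beats shutting down (which would give -$154).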